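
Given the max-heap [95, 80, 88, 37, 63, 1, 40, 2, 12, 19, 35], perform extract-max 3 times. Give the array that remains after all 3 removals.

[63, 37, 40, 12, 19, 1, 35, 2]

extract-max #1 returns 95:
  remove root 95; move last element 35 to root → [35, 80, 88, 37, 63, 1, 40, 2, 12, 19]
  35 vs larger child 88 at index 2, swap → [88, 80, 35, 37, 63, 1, 40, 2, 12, 19]
  35 vs larger child 40 at index 6, swap → [88, 80, 40, 37, 63, 1, 35, 2, 12, 19]
extract-max #2 returns 88:
  remove root 88; move last element 19 to root → [19, 80, 40, 37, 63, 1, 35, 2, 12]
  19 vs larger child 80 at index 1, swap → [80, 19, 40, 37, 63, 1, 35, 2, 12]
  19 vs larger child 63 at index 4, swap → [80, 63, 40, 37, 19, 1, 35, 2, 12]
extract-max #3 returns 80:
  remove root 80; move last element 12 to root → [12, 63, 40, 37, 19, 1, 35, 2]
  12 vs larger child 63 at index 1, swap → [63, 12, 40, 37, 19, 1, 35, 2]
  12 vs larger child 37 at index 3, swap → [63, 37, 40, 12, 19, 1, 35, 2]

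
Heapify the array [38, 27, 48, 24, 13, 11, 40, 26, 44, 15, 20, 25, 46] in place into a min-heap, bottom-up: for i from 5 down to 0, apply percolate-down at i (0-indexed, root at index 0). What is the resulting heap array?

[11, 13, 25, 24, 15, 38, 40, 26, 44, 27, 20, 48, 46]

sift down from index 5: already satisfies heap property
sift down from index 4: already satisfies heap property
sift down from index 3: already satisfies heap property
sift down from index 2:
  48 vs smaller child 11 at index 5, swap → [38, 27, 11, 24, 13, 48, 40, 26, 44, 15, 20, 25, 46]
  48 vs smaller child 25 at index 11, swap → [38, 27, 11, 24, 13, 25, 40, 26, 44, 15, 20, 48, 46]
sift down from index 1:
  27 vs smaller child 13 at index 4, swap → [38, 13, 11, 24, 27, 25, 40, 26, 44, 15, 20, 48, 46]
  27 vs smaller child 15 at index 9, swap → [38, 13, 11, 24, 15, 25, 40, 26, 44, 27, 20, 48, 46]
sift down from index 0:
  38 vs smaller child 11 at index 2, swap → [11, 13, 38, 24, 15, 25, 40, 26, 44, 27, 20, 48, 46]
  38 vs smaller child 25 at index 5, swap → [11, 13, 25, 24, 15, 38, 40, 26, 44, 27, 20, 48, 46]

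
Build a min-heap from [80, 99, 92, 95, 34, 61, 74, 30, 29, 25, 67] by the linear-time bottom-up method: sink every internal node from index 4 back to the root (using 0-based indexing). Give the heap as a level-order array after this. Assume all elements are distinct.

sift down from index 4:
  34 vs smaller child 25 at index 9, swap → [80, 99, 92, 95, 25, 61, 74, 30, 29, 34, 67]
sift down from index 3:
  95 vs smaller child 29 at index 8, swap → [80, 99, 92, 29, 25, 61, 74, 30, 95, 34, 67]
sift down from index 2:
  92 vs smaller child 61 at index 5, swap → [80, 99, 61, 29, 25, 92, 74, 30, 95, 34, 67]
sift down from index 1:
  99 vs smaller child 25 at index 4, swap → [80, 25, 61, 29, 99, 92, 74, 30, 95, 34, 67]
  99 vs smaller child 34 at index 9, swap → [80, 25, 61, 29, 34, 92, 74, 30, 95, 99, 67]
sift down from index 0:
  80 vs smaller child 25 at index 1, swap → [25, 80, 61, 29, 34, 92, 74, 30, 95, 99, 67]
  80 vs smaller child 29 at index 3, swap → [25, 29, 61, 80, 34, 92, 74, 30, 95, 99, 67]
  80 vs smaller child 30 at index 7, swap → [25, 29, 61, 30, 34, 92, 74, 80, 95, 99, 67]

[25, 29, 61, 30, 34, 92, 74, 80, 95, 99, 67]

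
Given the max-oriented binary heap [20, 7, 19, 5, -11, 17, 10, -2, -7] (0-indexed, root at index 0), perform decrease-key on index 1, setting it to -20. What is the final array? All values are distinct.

[20, 5, 19, -2, -11, 17, 10, -20, -7]

set index 1 from 7 to -20 → [20, -20, 19, 5, -11, 17, 10, -2, -7]
-20 vs larger child 5 at index 3, swap → [20, 5, 19, -20, -11, 17, 10, -2, -7]
-20 vs larger child -2 at index 7, swap → [20, 5, 19, -2, -11, 17, 10, -20, -7]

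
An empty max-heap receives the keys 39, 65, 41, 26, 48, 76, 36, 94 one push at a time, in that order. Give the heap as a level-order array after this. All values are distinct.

Insert 39:
  append 39 at index 0 → [39] (no swap needed)
Insert 65:
  append 65 at index 1 → [39, 65]
  65 > parent 39 at index 0, swap → [65, 39]
Insert 41:
  append 41 at index 2 → [65, 39, 41] (no swap needed)
Insert 26:
  append 26 at index 3 → [65, 39, 41, 26] (no swap needed)
Insert 48:
  append 48 at index 4 → [65, 39, 41, 26, 48]
  48 > parent 39 at index 1, swap → [65, 48, 41, 26, 39]
Insert 76:
  append 76 at index 5 → [65, 48, 41, 26, 39, 76]
  76 > parent 41 at index 2, swap → [65, 48, 76, 26, 39, 41]
  76 > parent 65 at index 0, swap → [76, 48, 65, 26, 39, 41]
Insert 36:
  append 36 at index 6 → [76, 48, 65, 26, 39, 41, 36] (no swap needed)
Insert 94:
  append 94 at index 7 → [76, 48, 65, 26, 39, 41, 36, 94]
  94 > parent 26 at index 3, swap → [76, 48, 65, 94, 39, 41, 36, 26]
  94 > parent 48 at index 1, swap → [76, 94, 65, 48, 39, 41, 36, 26]
  94 > parent 76 at index 0, swap → [94, 76, 65, 48, 39, 41, 36, 26]

[94, 76, 65, 48, 39, 41, 36, 26]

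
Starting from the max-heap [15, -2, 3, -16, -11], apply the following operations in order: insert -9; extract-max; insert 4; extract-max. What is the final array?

insert -9:
  append -9 at index 5 → [15, -2, 3, -16, -11, -9] (no swap needed)
extract-max → returns 15:
  remove root 15; move last element -9 to root → [-9, -2, 3, -16, -11]
  -9 vs larger child 3 at index 2, swap → [3, -2, -9, -16, -11]
insert 4:
  append 4 at index 5 → [3, -2, -9, -16, -11, 4]
  4 > parent -9 at index 2, swap → [3, -2, 4, -16, -11, -9]
  4 > parent 3 at index 0, swap → [4, -2, 3, -16, -11, -9]
extract-max → returns 4:
  remove root 4; move last element -9 to root → [-9, -2, 3, -16, -11]
  -9 vs larger child 3 at index 2, swap → [3, -2, -9, -16, -11]

[3, -2, -9, -16, -11]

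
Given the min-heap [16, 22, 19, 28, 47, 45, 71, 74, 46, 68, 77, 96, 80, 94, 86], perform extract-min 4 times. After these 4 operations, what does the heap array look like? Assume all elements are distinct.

extract-min #1 returns 16:
  remove root 16; move last element 86 to root → [86, 22, 19, 28, 47, 45, 71, 74, 46, 68, 77, 96, 80, 94]
  86 vs smaller child 19 at index 2, swap → [19, 22, 86, 28, 47, 45, 71, 74, 46, 68, 77, 96, 80, 94]
  86 vs smaller child 45 at index 5, swap → [19, 22, 45, 28, 47, 86, 71, 74, 46, 68, 77, 96, 80, 94]
  86 vs smaller child 80 at index 12, swap → [19, 22, 45, 28, 47, 80, 71, 74, 46, 68, 77, 96, 86, 94]
extract-min #2 returns 19:
  remove root 19; move last element 94 to root → [94, 22, 45, 28, 47, 80, 71, 74, 46, 68, 77, 96, 86]
  94 vs smaller child 22 at index 1, swap → [22, 94, 45, 28, 47, 80, 71, 74, 46, 68, 77, 96, 86]
  94 vs smaller child 28 at index 3, swap → [22, 28, 45, 94, 47, 80, 71, 74, 46, 68, 77, 96, 86]
  94 vs smaller child 46 at index 8, swap → [22, 28, 45, 46, 47, 80, 71, 74, 94, 68, 77, 96, 86]
extract-min #3 returns 22:
  remove root 22; move last element 86 to root → [86, 28, 45, 46, 47, 80, 71, 74, 94, 68, 77, 96]
  86 vs smaller child 28 at index 1, swap → [28, 86, 45, 46, 47, 80, 71, 74, 94, 68, 77, 96]
  86 vs smaller child 46 at index 3, swap → [28, 46, 45, 86, 47, 80, 71, 74, 94, 68, 77, 96]
  86 vs smaller child 74 at index 7, swap → [28, 46, 45, 74, 47, 80, 71, 86, 94, 68, 77, 96]
extract-min #4 returns 28:
  remove root 28; move last element 96 to root → [96, 46, 45, 74, 47, 80, 71, 86, 94, 68, 77]
  96 vs smaller child 45 at index 2, swap → [45, 46, 96, 74, 47, 80, 71, 86, 94, 68, 77]
  96 vs smaller child 71 at index 6, swap → [45, 46, 71, 74, 47, 80, 96, 86, 94, 68, 77]

[45, 46, 71, 74, 47, 80, 96, 86, 94, 68, 77]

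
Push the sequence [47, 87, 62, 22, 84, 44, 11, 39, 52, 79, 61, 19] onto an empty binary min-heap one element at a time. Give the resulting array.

[11, 39, 19, 47, 61, 22, 44, 87, 52, 84, 79, 62]

Insert 47:
  append 47 at index 0 → [47] (no swap needed)
Insert 87:
  append 87 at index 1 → [47, 87] (no swap needed)
Insert 62:
  append 62 at index 2 → [47, 87, 62] (no swap needed)
Insert 22:
  append 22 at index 3 → [47, 87, 62, 22]
  22 < parent 87 at index 1, swap → [47, 22, 62, 87]
  22 < parent 47 at index 0, swap → [22, 47, 62, 87]
Insert 84:
  append 84 at index 4 → [22, 47, 62, 87, 84] (no swap needed)
Insert 44:
  append 44 at index 5 → [22, 47, 62, 87, 84, 44]
  44 < parent 62 at index 2, swap → [22, 47, 44, 87, 84, 62]
Insert 11:
  append 11 at index 6 → [22, 47, 44, 87, 84, 62, 11]
  11 < parent 44 at index 2, swap → [22, 47, 11, 87, 84, 62, 44]
  11 < parent 22 at index 0, swap → [11, 47, 22, 87, 84, 62, 44]
Insert 39:
  append 39 at index 7 → [11, 47, 22, 87, 84, 62, 44, 39]
  39 < parent 87 at index 3, swap → [11, 47, 22, 39, 84, 62, 44, 87]
  39 < parent 47 at index 1, swap → [11, 39, 22, 47, 84, 62, 44, 87]
Insert 52:
  append 52 at index 8 → [11, 39, 22, 47, 84, 62, 44, 87, 52] (no swap needed)
Insert 79:
  append 79 at index 9 → [11, 39, 22, 47, 84, 62, 44, 87, 52, 79]
  79 < parent 84 at index 4, swap → [11, 39, 22, 47, 79, 62, 44, 87, 52, 84]
Insert 61:
  append 61 at index 10 → [11, 39, 22, 47, 79, 62, 44, 87, 52, 84, 61]
  61 < parent 79 at index 4, swap → [11, 39, 22, 47, 61, 62, 44, 87, 52, 84, 79]
Insert 19:
  append 19 at index 11 → [11, 39, 22, 47, 61, 62, 44, 87, 52, 84, 79, 19]
  19 < parent 62 at index 5, swap → [11, 39, 22, 47, 61, 19, 44, 87, 52, 84, 79, 62]
  19 < parent 22 at index 2, swap → [11, 39, 19, 47, 61, 22, 44, 87, 52, 84, 79, 62]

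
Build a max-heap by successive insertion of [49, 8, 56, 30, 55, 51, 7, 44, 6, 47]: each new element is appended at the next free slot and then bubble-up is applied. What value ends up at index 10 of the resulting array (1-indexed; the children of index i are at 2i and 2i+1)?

30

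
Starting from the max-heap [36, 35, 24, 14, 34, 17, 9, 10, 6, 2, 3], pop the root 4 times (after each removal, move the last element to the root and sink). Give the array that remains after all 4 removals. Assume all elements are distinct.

[17, 14, 9, 10, 3, 6, 2]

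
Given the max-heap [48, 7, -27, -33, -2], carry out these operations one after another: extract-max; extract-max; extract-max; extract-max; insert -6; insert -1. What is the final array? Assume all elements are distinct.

extract-max → returns 48:
  remove root 48; move last element -2 to root → [-2, 7, -27, -33]
  -2 vs larger child 7 at index 1, swap → [7, -2, -27, -33]
extract-max → returns 7:
  remove root 7; move last element -33 to root → [-33, -2, -27]
  -33 vs larger child -2 at index 1, swap → [-2, -33, -27]
extract-max → returns -2:
  remove root -2; move last element -27 to root → [-27, -33] (no swap needed)
extract-max → returns -27:
  remove root -27; move last element -33 to root → [-33] (no swap needed)
insert -6:
  append -6 at index 1 → [-33, -6]
  -6 > parent -33 at index 0, swap → [-6, -33]
insert -1:
  append -1 at index 2 → [-6, -33, -1]
  -1 > parent -6 at index 0, swap → [-1, -33, -6]

[-1, -33, -6]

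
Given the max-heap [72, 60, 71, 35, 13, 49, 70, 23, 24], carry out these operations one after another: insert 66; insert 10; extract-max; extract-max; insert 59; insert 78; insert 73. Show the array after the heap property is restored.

[78, 70, 73, 35, 66, 49, 10, 23, 24, 59, 60, 13]

insert 66:
  append 66 at index 9 → [72, 60, 71, 35, 13, 49, 70, 23, 24, 66]
  66 > parent 13 at index 4, swap → [72, 60, 71, 35, 66, 49, 70, 23, 24, 13]
  66 > parent 60 at index 1, swap → [72, 66, 71, 35, 60, 49, 70, 23, 24, 13]
insert 10:
  append 10 at index 10 → [72, 66, 71, 35, 60, 49, 70, 23, 24, 13, 10] (no swap needed)
extract-max → returns 72:
  remove root 72; move last element 10 to root → [10, 66, 71, 35, 60, 49, 70, 23, 24, 13]
  10 vs larger child 71 at index 2, swap → [71, 66, 10, 35, 60, 49, 70, 23, 24, 13]
  10 vs larger child 70 at index 6, swap → [71, 66, 70, 35, 60, 49, 10, 23, 24, 13]
extract-max → returns 71:
  remove root 71; move last element 13 to root → [13, 66, 70, 35, 60, 49, 10, 23, 24]
  13 vs larger child 70 at index 2, swap → [70, 66, 13, 35, 60, 49, 10, 23, 24]
  13 vs larger child 49 at index 5, swap → [70, 66, 49, 35, 60, 13, 10, 23, 24]
insert 59:
  append 59 at index 9 → [70, 66, 49, 35, 60, 13, 10, 23, 24, 59] (no swap needed)
insert 78:
  append 78 at index 10 → [70, 66, 49, 35, 60, 13, 10, 23, 24, 59, 78]
  78 > parent 60 at index 4, swap → [70, 66, 49, 35, 78, 13, 10, 23, 24, 59, 60]
  78 > parent 66 at index 1, swap → [70, 78, 49, 35, 66, 13, 10, 23, 24, 59, 60]
  78 > parent 70 at index 0, swap → [78, 70, 49, 35, 66, 13, 10, 23, 24, 59, 60]
insert 73:
  append 73 at index 11 → [78, 70, 49, 35, 66, 13, 10, 23, 24, 59, 60, 73]
  73 > parent 13 at index 5, swap → [78, 70, 49, 35, 66, 73, 10, 23, 24, 59, 60, 13]
  73 > parent 49 at index 2, swap → [78, 70, 73, 35, 66, 49, 10, 23, 24, 59, 60, 13]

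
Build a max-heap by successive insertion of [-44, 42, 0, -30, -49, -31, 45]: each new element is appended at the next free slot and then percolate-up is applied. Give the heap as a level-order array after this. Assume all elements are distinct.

[45, -30, 42, -44, -49, -31, 0]

Insert -44:
  append -44 at index 0 → [-44] (no swap needed)
Insert 42:
  append 42 at index 1 → [-44, 42]
  42 > parent -44 at index 0, swap → [42, -44]
Insert 0:
  append 0 at index 2 → [42, -44, 0] (no swap needed)
Insert -30:
  append -30 at index 3 → [42, -44, 0, -30]
  -30 > parent -44 at index 1, swap → [42, -30, 0, -44]
Insert -49:
  append -49 at index 4 → [42, -30, 0, -44, -49] (no swap needed)
Insert -31:
  append -31 at index 5 → [42, -30, 0, -44, -49, -31] (no swap needed)
Insert 45:
  append 45 at index 6 → [42, -30, 0, -44, -49, -31, 45]
  45 > parent 0 at index 2, swap → [42, -30, 45, -44, -49, -31, 0]
  45 > parent 42 at index 0, swap → [45, -30, 42, -44, -49, -31, 0]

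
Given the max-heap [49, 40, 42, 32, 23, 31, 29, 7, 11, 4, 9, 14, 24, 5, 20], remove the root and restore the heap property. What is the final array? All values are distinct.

[42, 40, 31, 32, 23, 24, 29, 7, 11, 4, 9, 14, 20, 5]

remove root 49; move last element 20 to root → [20, 40, 42, 32, 23, 31, 29, 7, 11, 4, 9, 14, 24, 5]
20 vs larger child 42 at index 2, swap → [42, 40, 20, 32, 23, 31, 29, 7, 11, 4, 9, 14, 24, 5]
20 vs larger child 31 at index 5, swap → [42, 40, 31, 32, 23, 20, 29, 7, 11, 4, 9, 14, 24, 5]
20 vs larger child 24 at index 12, swap → [42, 40, 31, 32, 23, 24, 29, 7, 11, 4, 9, 14, 20, 5]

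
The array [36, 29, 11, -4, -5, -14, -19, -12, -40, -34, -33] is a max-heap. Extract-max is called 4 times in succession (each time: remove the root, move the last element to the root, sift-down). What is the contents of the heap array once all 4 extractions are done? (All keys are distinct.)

extract-max #1 returns 36:
  remove root 36; move last element -33 to root → [-33, 29, 11, -4, -5, -14, -19, -12, -40, -34]
  -33 vs larger child 29 at index 1, swap → [29, -33, 11, -4, -5, -14, -19, -12, -40, -34]
  -33 vs larger child -4 at index 3, swap → [29, -4, 11, -33, -5, -14, -19, -12, -40, -34]
  -33 vs larger child -12 at index 7, swap → [29, -4, 11, -12, -5, -14, -19, -33, -40, -34]
extract-max #2 returns 29:
  remove root 29; move last element -34 to root → [-34, -4, 11, -12, -5, -14, -19, -33, -40]
  -34 vs larger child 11 at index 2, swap → [11, -4, -34, -12, -5, -14, -19, -33, -40]
  -34 vs larger child -14 at index 5, swap → [11, -4, -14, -12, -5, -34, -19, -33, -40]
extract-max #3 returns 11:
  remove root 11; move last element -40 to root → [-40, -4, -14, -12, -5, -34, -19, -33]
  -40 vs larger child -4 at index 1, swap → [-4, -40, -14, -12, -5, -34, -19, -33]
  -40 vs larger child -5 at index 4, swap → [-4, -5, -14, -12, -40, -34, -19, -33]
extract-max #4 returns -4:
  remove root -4; move last element -33 to root → [-33, -5, -14, -12, -40, -34, -19]
  -33 vs larger child -5 at index 1, swap → [-5, -33, -14, -12, -40, -34, -19]
  -33 vs larger child -12 at index 3, swap → [-5, -12, -14, -33, -40, -34, -19]

[-5, -12, -14, -33, -40, -34, -19]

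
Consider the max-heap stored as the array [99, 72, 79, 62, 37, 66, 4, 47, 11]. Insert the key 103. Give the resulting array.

append 103 at index 9 → [99, 72, 79, 62, 37, 66, 4, 47, 11, 103]
103 > parent 37 at index 4, swap → [99, 72, 79, 62, 103, 66, 4, 47, 11, 37]
103 > parent 72 at index 1, swap → [99, 103, 79, 62, 72, 66, 4, 47, 11, 37]
103 > parent 99 at index 0, swap → [103, 99, 79, 62, 72, 66, 4, 47, 11, 37]

[103, 99, 79, 62, 72, 66, 4, 47, 11, 37]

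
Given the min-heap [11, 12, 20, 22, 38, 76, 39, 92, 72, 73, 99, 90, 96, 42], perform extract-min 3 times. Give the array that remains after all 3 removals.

[22, 38, 39, 42, 73, 76, 96, 92, 72, 90, 99]

extract-min #1 returns 11:
  remove root 11; move last element 42 to root → [42, 12, 20, 22, 38, 76, 39, 92, 72, 73, 99, 90, 96]
  42 vs smaller child 12 at index 1, swap → [12, 42, 20, 22, 38, 76, 39, 92, 72, 73, 99, 90, 96]
  42 vs smaller child 22 at index 3, swap → [12, 22, 20, 42, 38, 76, 39, 92, 72, 73, 99, 90, 96]
extract-min #2 returns 12:
  remove root 12; move last element 96 to root → [96, 22, 20, 42, 38, 76, 39, 92, 72, 73, 99, 90]
  96 vs smaller child 20 at index 2, swap → [20, 22, 96, 42, 38, 76, 39, 92, 72, 73, 99, 90]
  96 vs smaller child 39 at index 6, swap → [20, 22, 39, 42, 38, 76, 96, 92, 72, 73, 99, 90]
extract-min #3 returns 20:
  remove root 20; move last element 90 to root → [90, 22, 39, 42, 38, 76, 96, 92, 72, 73, 99]
  90 vs smaller child 22 at index 1, swap → [22, 90, 39, 42, 38, 76, 96, 92, 72, 73, 99]
  90 vs smaller child 38 at index 4, swap → [22, 38, 39, 42, 90, 76, 96, 92, 72, 73, 99]
  90 vs smaller child 73 at index 9, swap → [22, 38, 39, 42, 73, 76, 96, 92, 72, 90, 99]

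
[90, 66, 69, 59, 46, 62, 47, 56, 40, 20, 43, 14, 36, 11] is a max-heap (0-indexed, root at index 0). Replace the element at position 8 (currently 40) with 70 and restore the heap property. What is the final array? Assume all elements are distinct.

[90, 70, 69, 66, 46, 62, 47, 56, 59, 20, 43, 14, 36, 11]

set index 8 from 40 to 70 → [90, 66, 69, 59, 46, 62, 47, 56, 70, 20, 43, 14, 36, 11]
70 > parent 59 at index 3, swap → [90, 66, 69, 70, 46, 62, 47, 56, 59, 20, 43, 14, 36, 11]
70 > parent 66 at index 1, swap → [90, 70, 69, 66, 46, 62, 47, 56, 59, 20, 43, 14, 36, 11]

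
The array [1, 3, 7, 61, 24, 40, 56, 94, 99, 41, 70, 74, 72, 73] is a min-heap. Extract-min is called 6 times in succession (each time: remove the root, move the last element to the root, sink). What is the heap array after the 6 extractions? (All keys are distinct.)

extract-min #1 returns 1:
  remove root 1; move last element 73 to root → [73, 3, 7, 61, 24, 40, 56, 94, 99, 41, 70, 74, 72]
  73 vs smaller child 3 at index 1, swap → [3, 73, 7, 61, 24, 40, 56, 94, 99, 41, 70, 74, 72]
  73 vs smaller child 24 at index 4, swap → [3, 24, 7, 61, 73, 40, 56, 94, 99, 41, 70, 74, 72]
  73 vs smaller child 41 at index 9, swap → [3, 24, 7, 61, 41, 40, 56, 94, 99, 73, 70, 74, 72]
extract-min #2 returns 3:
  remove root 3; move last element 72 to root → [72, 24, 7, 61, 41, 40, 56, 94, 99, 73, 70, 74]
  72 vs smaller child 7 at index 2, swap → [7, 24, 72, 61, 41, 40, 56, 94, 99, 73, 70, 74]
  72 vs smaller child 40 at index 5, swap → [7, 24, 40, 61, 41, 72, 56, 94, 99, 73, 70, 74]
extract-min #3 returns 7:
  remove root 7; move last element 74 to root → [74, 24, 40, 61, 41, 72, 56, 94, 99, 73, 70]
  74 vs smaller child 24 at index 1, swap → [24, 74, 40, 61, 41, 72, 56, 94, 99, 73, 70]
  74 vs smaller child 41 at index 4, swap → [24, 41, 40, 61, 74, 72, 56, 94, 99, 73, 70]
  74 vs smaller child 70 at index 10, swap → [24, 41, 40, 61, 70, 72, 56, 94, 99, 73, 74]
extract-min #4 returns 24:
  remove root 24; move last element 74 to root → [74, 41, 40, 61, 70, 72, 56, 94, 99, 73]
  74 vs smaller child 40 at index 2, swap → [40, 41, 74, 61, 70, 72, 56, 94, 99, 73]
  74 vs smaller child 56 at index 6, swap → [40, 41, 56, 61, 70, 72, 74, 94, 99, 73]
extract-min #5 returns 40:
  remove root 40; move last element 73 to root → [73, 41, 56, 61, 70, 72, 74, 94, 99]
  73 vs smaller child 41 at index 1, swap → [41, 73, 56, 61, 70, 72, 74, 94, 99]
  73 vs smaller child 61 at index 3, swap → [41, 61, 56, 73, 70, 72, 74, 94, 99]
extract-min #6 returns 41:
  remove root 41; move last element 99 to root → [99, 61, 56, 73, 70, 72, 74, 94]
  99 vs smaller child 56 at index 2, swap → [56, 61, 99, 73, 70, 72, 74, 94]
  99 vs smaller child 72 at index 5, swap → [56, 61, 72, 73, 70, 99, 74, 94]

[56, 61, 72, 73, 70, 99, 74, 94]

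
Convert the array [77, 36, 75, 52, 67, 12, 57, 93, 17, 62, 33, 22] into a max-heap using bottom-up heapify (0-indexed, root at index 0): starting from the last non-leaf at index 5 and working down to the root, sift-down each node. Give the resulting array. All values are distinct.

sift down from index 5:
  12 vs only child 22 at index 11, swap → [77, 36, 75, 52, 67, 22, 57, 93, 17, 62, 33, 12]
sift down from index 4: already satisfies heap property
sift down from index 3:
  52 vs larger child 93 at index 7, swap → [77, 36, 75, 93, 67, 22, 57, 52, 17, 62, 33, 12]
sift down from index 2: already satisfies heap property
sift down from index 1:
  36 vs larger child 93 at index 3, swap → [77, 93, 75, 36, 67, 22, 57, 52, 17, 62, 33, 12]
  36 vs larger child 52 at index 7, swap → [77, 93, 75, 52, 67, 22, 57, 36, 17, 62, 33, 12]
sift down from index 0:
  77 vs larger child 93 at index 1, swap → [93, 77, 75, 52, 67, 22, 57, 36, 17, 62, 33, 12]

[93, 77, 75, 52, 67, 22, 57, 36, 17, 62, 33, 12]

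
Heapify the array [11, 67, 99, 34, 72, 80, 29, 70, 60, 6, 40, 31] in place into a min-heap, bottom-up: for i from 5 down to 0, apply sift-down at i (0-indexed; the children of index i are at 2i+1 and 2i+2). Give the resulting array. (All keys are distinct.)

sift down from index 5:
  80 vs only child 31 at index 11, swap → [11, 67, 99, 34, 72, 31, 29, 70, 60, 6, 40, 80]
sift down from index 4:
  72 vs smaller child 6 at index 9, swap → [11, 67, 99, 34, 6, 31, 29, 70, 60, 72, 40, 80]
sift down from index 3: already satisfies heap property
sift down from index 2:
  99 vs smaller child 29 at index 6, swap → [11, 67, 29, 34, 6, 31, 99, 70, 60, 72, 40, 80]
sift down from index 1:
  67 vs smaller child 6 at index 4, swap → [11, 6, 29, 34, 67, 31, 99, 70, 60, 72, 40, 80]
  67 vs smaller child 40 at index 10, swap → [11, 6, 29, 34, 40, 31, 99, 70, 60, 72, 67, 80]
sift down from index 0:
  11 vs smaller child 6 at index 1, swap → [6, 11, 29, 34, 40, 31, 99, 70, 60, 72, 67, 80]

[6, 11, 29, 34, 40, 31, 99, 70, 60, 72, 67, 80]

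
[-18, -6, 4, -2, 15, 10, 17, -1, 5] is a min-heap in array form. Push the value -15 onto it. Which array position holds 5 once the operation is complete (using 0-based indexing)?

8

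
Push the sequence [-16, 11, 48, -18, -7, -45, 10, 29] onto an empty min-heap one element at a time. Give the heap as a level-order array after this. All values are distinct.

Insert -16:
  append -16 at index 0 → [-16] (no swap needed)
Insert 11:
  append 11 at index 1 → [-16, 11] (no swap needed)
Insert 48:
  append 48 at index 2 → [-16, 11, 48] (no swap needed)
Insert -18:
  append -18 at index 3 → [-16, 11, 48, -18]
  -18 < parent 11 at index 1, swap → [-16, -18, 48, 11]
  -18 < parent -16 at index 0, swap → [-18, -16, 48, 11]
Insert -7:
  append -7 at index 4 → [-18, -16, 48, 11, -7] (no swap needed)
Insert -45:
  append -45 at index 5 → [-18, -16, 48, 11, -7, -45]
  -45 < parent 48 at index 2, swap → [-18, -16, -45, 11, -7, 48]
  -45 < parent -18 at index 0, swap → [-45, -16, -18, 11, -7, 48]
Insert 10:
  append 10 at index 6 → [-45, -16, -18, 11, -7, 48, 10] (no swap needed)
Insert 29:
  append 29 at index 7 → [-45, -16, -18, 11, -7, 48, 10, 29] (no swap needed)

[-45, -16, -18, 11, -7, 48, 10, 29]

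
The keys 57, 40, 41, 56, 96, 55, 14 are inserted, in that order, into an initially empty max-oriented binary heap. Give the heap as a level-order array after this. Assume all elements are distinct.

[96, 57, 55, 40, 56, 41, 14]

Insert 57:
  append 57 at index 0 → [57] (no swap needed)
Insert 40:
  append 40 at index 1 → [57, 40] (no swap needed)
Insert 41:
  append 41 at index 2 → [57, 40, 41] (no swap needed)
Insert 56:
  append 56 at index 3 → [57, 40, 41, 56]
  56 > parent 40 at index 1, swap → [57, 56, 41, 40]
Insert 96:
  append 96 at index 4 → [57, 56, 41, 40, 96]
  96 > parent 56 at index 1, swap → [57, 96, 41, 40, 56]
  96 > parent 57 at index 0, swap → [96, 57, 41, 40, 56]
Insert 55:
  append 55 at index 5 → [96, 57, 41, 40, 56, 55]
  55 > parent 41 at index 2, swap → [96, 57, 55, 40, 56, 41]
Insert 14:
  append 14 at index 6 → [96, 57, 55, 40, 56, 41, 14] (no swap needed)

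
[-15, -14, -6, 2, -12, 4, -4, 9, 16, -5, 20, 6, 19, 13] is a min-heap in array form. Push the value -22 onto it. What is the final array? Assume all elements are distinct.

[-22, -14, -15, 2, -12, 4, -6, 9, 16, -5, 20, 6, 19, 13, -4]

append -22 at index 14 → [-15, -14, -6, 2, -12, 4, -4, 9, 16, -5, 20, 6, 19, 13, -22]
-22 < parent -4 at index 6, swap → [-15, -14, -6, 2, -12, 4, -22, 9, 16, -5, 20, 6, 19, 13, -4]
-22 < parent -6 at index 2, swap → [-15, -14, -22, 2, -12, 4, -6, 9, 16, -5, 20, 6, 19, 13, -4]
-22 < parent -15 at index 0, swap → [-22, -14, -15, 2, -12, 4, -6, 9, 16, -5, 20, 6, 19, 13, -4]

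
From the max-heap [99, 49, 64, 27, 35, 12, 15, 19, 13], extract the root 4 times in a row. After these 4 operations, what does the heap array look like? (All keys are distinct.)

[27, 19, 15, 13, 12]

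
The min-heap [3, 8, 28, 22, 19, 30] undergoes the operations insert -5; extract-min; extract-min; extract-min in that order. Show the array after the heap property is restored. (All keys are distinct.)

[19, 22, 28, 30]

insert -5:
  append -5 at index 6 → [3, 8, 28, 22, 19, 30, -5]
  -5 < parent 28 at index 2, swap → [3, 8, -5, 22, 19, 30, 28]
  -5 < parent 3 at index 0, swap → [-5, 8, 3, 22, 19, 30, 28]
extract-min → returns -5:
  remove root -5; move last element 28 to root → [28, 8, 3, 22, 19, 30]
  28 vs smaller child 3 at index 2, swap → [3, 8, 28, 22, 19, 30]
extract-min → returns 3:
  remove root 3; move last element 30 to root → [30, 8, 28, 22, 19]
  30 vs smaller child 8 at index 1, swap → [8, 30, 28, 22, 19]
  30 vs smaller child 19 at index 4, swap → [8, 19, 28, 22, 30]
extract-min → returns 8:
  remove root 8; move last element 30 to root → [30, 19, 28, 22]
  30 vs smaller child 19 at index 1, swap → [19, 30, 28, 22]
  30 vs only child 22 at index 3, swap → [19, 22, 28, 30]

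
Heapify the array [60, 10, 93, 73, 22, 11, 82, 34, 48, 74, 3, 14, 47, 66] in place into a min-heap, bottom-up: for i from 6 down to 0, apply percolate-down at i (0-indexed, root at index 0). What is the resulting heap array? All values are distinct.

sift down from index 6:
  82 vs only child 66 at index 13, swap → [60, 10, 93, 73, 22, 11, 66, 34, 48, 74, 3, 14, 47, 82]
sift down from index 5: already satisfies heap property
sift down from index 4:
  22 vs smaller child 3 at index 10, swap → [60, 10, 93, 73, 3, 11, 66, 34, 48, 74, 22, 14, 47, 82]
sift down from index 3:
  73 vs smaller child 34 at index 7, swap → [60, 10, 93, 34, 3, 11, 66, 73, 48, 74, 22, 14, 47, 82]
sift down from index 2:
  93 vs smaller child 11 at index 5, swap → [60, 10, 11, 34, 3, 93, 66, 73, 48, 74, 22, 14, 47, 82]
  93 vs smaller child 14 at index 11, swap → [60, 10, 11, 34, 3, 14, 66, 73, 48, 74, 22, 93, 47, 82]
sift down from index 1:
  10 vs smaller child 3 at index 4, swap → [60, 3, 11, 34, 10, 14, 66, 73, 48, 74, 22, 93, 47, 82]
sift down from index 0:
  60 vs smaller child 3 at index 1, swap → [3, 60, 11, 34, 10, 14, 66, 73, 48, 74, 22, 93, 47, 82]
  60 vs smaller child 10 at index 4, swap → [3, 10, 11, 34, 60, 14, 66, 73, 48, 74, 22, 93, 47, 82]
  60 vs smaller child 22 at index 10, swap → [3, 10, 11, 34, 22, 14, 66, 73, 48, 74, 60, 93, 47, 82]

[3, 10, 11, 34, 22, 14, 66, 73, 48, 74, 60, 93, 47, 82]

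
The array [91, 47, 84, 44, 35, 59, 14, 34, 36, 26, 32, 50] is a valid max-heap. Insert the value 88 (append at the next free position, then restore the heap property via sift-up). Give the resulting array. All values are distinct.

append 88 at index 12 → [91, 47, 84, 44, 35, 59, 14, 34, 36, 26, 32, 50, 88]
88 > parent 59 at index 5, swap → [91, 47, 84, 44, 35, 88, 14, 34, 36, 26, 32, 50, 59]
88 > parent 84 at index 2, swap → [91, 47, 88, 44, 35, 84, 14, 34, 36, 26, 32, 50, 59]

[91, 47, 88, 44, 35, 84, 14, 34, 36, 26, 32, 50, 59]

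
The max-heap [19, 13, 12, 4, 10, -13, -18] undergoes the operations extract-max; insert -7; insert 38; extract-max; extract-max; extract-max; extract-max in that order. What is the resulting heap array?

[4, -13, -7, -18]

extract-max → returns 19:
  remove root 19; move last element -18 to root → [-18, 13, 12, 4, 10, -13]
  -18 vs larger child 13 at index 1, swap → [13, -18, 12, 4, 10, -13]
  -18 vs larger child 10 at index 4, swap → [13, 10, 12, 4, -18, -13]
insert -7:
  append -7 at index 6 → [13, 10, 12, 4, -18, -13, -7] (no swap needed)
insert 38:
  append 38 at index 7 → [13, 10, 12, 4, -18, -13, -7, 38]
  38 > parent 4 at index 3, swap → [13, 10, 12, 38, -18, -13, -7, 4]
  38 > parent 10 at index 1, swap → [13, 38, 12, 10, -18, -13, -7, 4]
  38 > parent 13 at index 0, swap → [38, 13, 12, 10, -18, -13, -7, 4]
extract-max → returns 38:
  remove root 38; move last element 4 to root → [4, 13, 12, 10, -18, -13, -7]
  4 vs larger child 13 at index 1, swap → [13, 4, 12, 10, -18, -13, -7]
  4 vs larger child 10 at index 3, swap → [13, 10, 12, 4, -18, -13, -7]
extract-max → returns 13:
  remove root 13; move last element -7 to root → [-7, 10, 12, 4, -18, -13]
  -7 vs larger child 12 at index 2, swap → [12, 10, -7, 4, -18, -13]
extract-max → returns 12:
  remove root 12; move last element -13 to root → [-13, 10, -7, 4, -18]
  -13 vs larger child 10 at index 1, swap → [10, -13, -7, 4, -18]
  -13 vs larger child 4 at index 3, swap → [10, 4, -7, -13, -18]
extract-max → returns 10:
  remove root 10; move last element -18 to root → [-18, 4, -7, -13]
  -18 vs larger child 4 at index 1, swap → [4, -18, -7, -13]
  -18 vs only child -13 at index 3, swap → [4, -13, -7, -18]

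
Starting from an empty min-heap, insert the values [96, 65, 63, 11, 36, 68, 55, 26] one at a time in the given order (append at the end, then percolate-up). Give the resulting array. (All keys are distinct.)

[11, 26, 55, 36, 63, 68, 65, 96]

Insert 96:
  append 96 at index 0 → [96] (no swap needed)
Insert 65:
  append 65 at index 1 → [96, 65]
  65 < parent 96 at index 0, swap → [65, 96]
Insert 63:
  append 63 at index 2 → [65, 96, 63]
  63 < parent 65 at index 0, swap → [63, 96, 65]
Insert 11:
  append 11 at index 3 → [63, 96, 65, 11]
  11 < parent 96 at index 1, swap → [63, 11, 65, 96]
  11 < parent 63 at index 0, swap → [11, 63, 65, 96]
Insert 36:
  append 36 at index 4 → [11, 63, 65, 96, 36]
  36 < parent 63 at index 1, swap → [11, 36, 65, 96, 63]
Insert 68:
  append 68 at index 5 → [11, 36, 65, 96, 63, 68] (no swap needed)
Insert 55:
  append 55 at index 6 → [11, 36, 65, 96, 63, 68, 55]
  55 < parent 65 at index 2, swap → [11, 36, 55, 96, 63, 68, 65]
Insert 26:
  append 26 at index 7 → [11, 36, 55, 96, 63, 68, 65, 26]
  26 < parent 96 at index 3, swap → [11, 36, 55, 26, 63, 68, 65, 96]
  26 < parent 36 at index 1, swap → [11, 26, 55, 36, 63, 68, 65, 96]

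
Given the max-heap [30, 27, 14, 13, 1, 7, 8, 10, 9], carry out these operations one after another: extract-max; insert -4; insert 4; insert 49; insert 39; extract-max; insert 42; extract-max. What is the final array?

[39, 27, 14, 10, 13, 7, 8, 9, -4, 1, 4]

extract-max → returns 30:
  remove root 30; move last element 9 to root → [9, 27, 14, 13, 1, 7, 8, 10]
  9 vs larger child 27 at index 1, swap → [27, 9, 14, 13, 1, 7, 8, 10]
  9 vs larger child 13 at index 3, swap → [27, 13, 14, 9, 1, 7, 8, 10]
  9 vs only child 10 at index 7, swap → [27, 13, 14, 10, 1, 7, 8, 9]
insert -4:
  append -4 at index 8 → [27, 13, 14, 10, 1, 7, 8, 9, -4] (no swap needed)
insert 4:
  append 4 at index 9 → [27, 13, 14, 10, 1, 7, 8, 9, -4, 4]
  4 > parent 1 at index 4, swap → [27, 13, 14, 10, 4, 7, 8, 9, -4, 1]
insert 49:
  append 49 at index 10 → [27, 13, 14, 10, 4, 7, 8, 9, -4, 1, 49]
  49 > parent 4 at index 4, swap → [27, 13, 14, 10, 49, 7, 8, 9, -4, 1, 4]
  49 > parent 13 at index 1, swap → [27, 49, 14, 10, 13, 7, 8, 9, -4, 1, 4]
  49 > parent 27 at index 0, swap → [49, 27, 14, 10, 13, 7, 8, 9, -4, 1, 4]
insert 39:
  append 39 at index 11 → [49, 27, 14, 10, 13, 7, 8, 9, -4, 1, 4, 39]
  39 > parent 7 at index 5, swap → [49, 27, 14, 10, 13, 39, 8, 9, -4, 1, 4, 7]
  39 > parent 14 at index 2, swap → [49, 27, 39, 10, 13, 14, 8, 9, -4, 1, 4, 7]
extract-max → returns 49:
  remove root 49; move last element 7 to root → [7, 27, 39, 10, 13, 14, 8, 9, -4, 1, 4]
  7 vs larger child 39 at index 2, swap → [39, 27, 7, 10, 13, 14, 8, 9, -4, 1, 4]
  7 vs larger child 14 at index 5, swap → [39, 27, 14, 10, 13, 7, 8, 9, -4, 1, 4]
insert 42:
  append 42 at index 11 → [39, 27, 14, 10, 13, 7, 8, 9, -4, 1, 4, 42]
  42 > parent 7 at index 5, swap → [39, 27, 14, 10, 13, 42, 8, 9, -4, 1, 4, 7]
  42 > parent 14 at index 2, swap → [39, 27, 42, 10, 13, 14, 8, 9, -4, 1, 4, 7]
  42 > parent 39 at index 0, swap → [42, 27, 39, 10, 13, 14, 8, 9, -4, 1, 4, 7]
extract-max → returns 42:
  remove root 42; move last element 7 to root → [7, 27, 39, 10, 13, 14, 8, 9, -4, 1, 4]
  7 vs larger child 39 at index 2, swap → [39, 27, 7, 10, 13, 14, 8, 9, -4, 1, 4]
  7 vs larger child 14 at index 5, swap → [39, 27, 14, 10, 13, 7, 8, 9, -4, 1, 4]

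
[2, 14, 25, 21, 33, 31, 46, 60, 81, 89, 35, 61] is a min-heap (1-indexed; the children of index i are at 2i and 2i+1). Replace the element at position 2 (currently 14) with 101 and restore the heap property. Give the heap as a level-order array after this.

set index 2 from 14 to 101 → [2, 101, 25, 21, 33, 31, 46, 60, 81, 89, 35, 61]
101 vs smaller child 21 at index 4, swap → [2, 21, 25, 101, 33, 31, 46, 60, 81, 89, 35, 61]
101 vs smaller child 60 at index 8, swap → [2, 21, 25, 60, 33, 31, 46, 101, 81, 89, 35, 61]

[2, 21, 25, 60, 33, 31, 46, 101, 81, 89, 35, 61]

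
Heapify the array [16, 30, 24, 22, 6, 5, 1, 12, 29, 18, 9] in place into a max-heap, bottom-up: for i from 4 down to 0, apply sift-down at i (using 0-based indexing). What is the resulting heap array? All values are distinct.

sift down from index 4:
  6 vs larger child 18 at index 9, swap → [16, 30, 24, 22, 18, 5, 1, 12, 29, 6, 9]
sift down from index 3:
  22 vs larger child 29 at index 8, swap → [16, 30, 24, 29, 18, 5, 1, 12, 22, 6, 9]
sift down from index 2: already satisfies heap property
sift down from index 1: already satisfies heap property
sift down from index 0:
  16 vs larger child 30 at index 1, swap → [30, 16, 24, 29, 18, 5, 1, 12, 22, 6, 9]
  16 vs larger child 29 at index 3, swap → [30, 29, 24, 16, 18, 5, 1, 12, 22, 6, 9]
  16 vs larger child 22 at index 8, swap → [30, 29, 24, 22, 18, 5, 1, 12, 16, 6, 9]

[30, 29, 24, 22, 18, 5, 1, 12, 16, 6, 9]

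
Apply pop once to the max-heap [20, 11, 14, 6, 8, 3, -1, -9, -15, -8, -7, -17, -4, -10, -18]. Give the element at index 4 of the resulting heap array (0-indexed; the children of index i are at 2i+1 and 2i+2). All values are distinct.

8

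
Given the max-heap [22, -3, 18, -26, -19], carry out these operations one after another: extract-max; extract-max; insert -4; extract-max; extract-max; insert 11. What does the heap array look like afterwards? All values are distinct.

[11, -26, -19]

extract-max → returns 22:
  remove root 22; move last element -19 to root → [-19, -3, 18, -26]
  -19 vs larger child 18 at index 2, swap → [18, -3, -19, -26]
extract-max → returns 18:
  remove root 18; move last element -26 to root → [-26, -3, -19]
  -26 vs larger child -3 at index 1, swap → [-3, -26, -19]
insert -4:
  append -4 at index 3 → [-3, -26, -19, -4]
  -4 > parent -26 at index 1, swap → [-3, -4, -19, -26]
extract-max → returns -3:
  remove root -3; move last element -26 to root → [-26, -4, -19]
  -26 vs larger child -4 at index 1, swap → [-4, -26, -19]
extract-max → returns -4:
  remove root -4; move last element -19 to root → [-19, -26] (no swap needed)
insert 11:
  append 11 at index 2 → [-19, -26, 11]
  11 > parent -19 at index 0, swap → [11, -26, -19]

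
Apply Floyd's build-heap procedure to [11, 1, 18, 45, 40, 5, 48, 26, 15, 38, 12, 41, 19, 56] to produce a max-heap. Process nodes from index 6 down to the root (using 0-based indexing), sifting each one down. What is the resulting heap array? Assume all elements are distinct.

[56, 45, 48, 26, 40, 41, 18, 1, 15, 38, 12, 5, 19, 11]

sift down from index 6:
  48 vs only child 56 at index 13, swap → [11, 1, 18, 45, 40, 5, 56, 26, 15, 38, 12, 41, 19, 48]
sift down from index 5:
  5 vs larger child 41 at index 11, swap → [11, 1, 18, 45, 40, 41, 56, 26, 15, 38, 12, 5, 19, 48]
sift down from index 4: already satisfies heap property
sift down from index 3: already satisfies heap property
sift down from index 2:
  18 vs larger child 56 at index 6, swap → [11, 1, 56, 45, 40, 41, 18, 26, 15, 38, 12, 5, 19, 48]
  18 vs only child 48 at index 13, swap → [11, 1, 56, 45, 40, 41, 48, 26, 15, 38, 12, 5, 19, 18]
sift down from index 1:
  1 vs larger child 45 at index 3, swap → [11, 45, 56, 1, 40, 41, 48, 26, 15, 38, 12, 5, 19, 18]
  1 vs larger child 26 at index 7, swap → [11, 45, 56, 26, 40, 41, 48, 1, 15, 38, 12, 5, 19, 18]
sift down from index 0:
  11 vs larger child 56 at index 2, swap → [56, 45, 11, 26, 40, 41, 48, 1, 15, 38, 12, 5, 19, 18]
  11 vs larger child 48 at index 6, swap → [56, 45, 48, 26, 40, 41, 11, 1, 15, 38, 12, 5, 19, 18]
  11 vs only child 18 at index 13, swap → [56, 45, 48, 26, 40, 41, 18, 1, 15, 38, 12, 5, 19, 11]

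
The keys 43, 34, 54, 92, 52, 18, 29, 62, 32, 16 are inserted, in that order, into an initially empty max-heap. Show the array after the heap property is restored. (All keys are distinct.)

Insert 43:
  append 43 at index 0 → [43] (no swap needed)
Insert 34:
  append 34 at index 1 → [43, 34] (no swap needed)
Insert 54:
  append 54 at index 2 → [43, 34, 54]
  54 > parent 43 at index 0, swap → [54, 34, 43]
Insert 92:
  append 92 at index 3 → [54, 34, 43, 92]
  92 > parent 34 at index 1, swap → [54, 92, 43, 34]
  92 > parent 54 at index 0, swap → [92, 54, 43, 34]
Insert 52:
  append 52 at index 4 → [92, 54, 43, 34, 52] (no swap needed)
Insert 18:
  append 18 at index 5 → [92, 54, 43, 34, 52, 18] (no swap needed)
Insert 29:
  append 29 at index 6 → [92, 54, 43, 34, 52, 18, 29] (no swap needed)
Insert 62:
  append 62 at index 7 → [92, 54, 43, 34, 52, 18, 29, 62]
  62 > parent 34 at index 3, swap → [92, 54, 43, 62, 52, 18, 29, 34]
  62 > parent 54 at index 1, swap → [92, 62, 43, 54, 52, 18, 29, 34]
Insert 32:
  append 32 at index 8 → [92, 62, 43, 54, 52, 18, 29, 34, 32] (no swap needed)
Insert 16:
  append 16 at index 9 → [92, 62, 43, 54, 52, 18, 29, 34, 32, 16] (no swap needed)

[92, 62, 43, 54, 52, 18, 29, 34, 32, 16]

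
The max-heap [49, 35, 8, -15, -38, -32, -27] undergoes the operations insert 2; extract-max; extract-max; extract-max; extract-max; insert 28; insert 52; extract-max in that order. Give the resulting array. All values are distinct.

insert 2:
  append 2 at index 7 → [49, 35, 8, -15, -38, -32, -27, 2]
  2 > parent -15 at index 3, swap → [49, 35, 8, 2, -38, -32, -27, -15]
extract-max → returns 49:
  remove root 49; move last element -15 to root → [-15, 35, 8, 2, -38, -32, -27]
  -15 vs larger child 35 at index 1, swap → [35, -15, 8, 2, -38, -32, -27]
  -15 vs larger child 2 at index 3, swap → [35, 2, 8, -15, -38, -32, -27]
extract-max → returns 35:
  remove root 35; move last element -27 to root → [-27, 2, 8, -15, -38, -32]
  -27 vs larger child 8 at index 2, swap → [8, 2, -27, -15, -38, -32]
extract-max → returns 8:
  remove root 8; move last element -32 to root → [-32, 2, -27, -15, -38]
  -32 vs larger child 2 at index 1, swap → [2, -32, -27, -15, -38]
  -32 vs larger child -15 at index 3, swap → [2, -15, -27, -32, -38]
extract-max → returns 2:
  remove root 2; move last element -38 to root → [-38, -15, -27, -32]
  -38 vs larger child -15 at index 1, swap → [-15, -38, -27, -32]
  -38 vs only child -32 at index 3, swap → [-15, -32, -27, -38]
insert 28:
  append 28 at index 4 → [-15, -32, -27, -38, 28]
  28 > parent -32 at index 1, swap → [-15, 28, -27, -38, -32]
  28 > parent -15 at index 0, swap → [28, -15, -27, -38, -32]
insert 52:
  append 52 at index 5 → [28, -15, -27, -38, -32, 52]
  52 > parent -27 at index 2, swap → [28, -15, 52, -38, -32, -27]
  52 > parent 28 at index 0, swap → [52, -15, 28, -38, -32, -27]
extract-max → returns 52:
  remove root 52; move last element -27 to root → [-27, -15, 28, -38, -32]
  -27 vs larger child 28 at index 2, swap → [28, -15, -27, -38, -32]

[28, -15, -27, -38, -32]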